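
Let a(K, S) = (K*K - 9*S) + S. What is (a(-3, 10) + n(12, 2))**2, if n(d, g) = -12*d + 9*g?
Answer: 38809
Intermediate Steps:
a(K, S) = K**2 - 8*S (a(K, S) = (K**2 - 9*S) + S = K**2 - 8*S)
(a(-3, 10) + n(12, 2))**2 = (((-3)**2 - 8*10) + (-12*12 + 9*2))**2 = ((9 - 80) + (-144 + 18))**2 = (-71 - 126)**2 = (-197)**2 = 38809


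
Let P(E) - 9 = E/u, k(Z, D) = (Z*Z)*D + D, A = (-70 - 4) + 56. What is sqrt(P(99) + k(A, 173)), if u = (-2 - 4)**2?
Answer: sqrt(224947)/2 ≈ 237.14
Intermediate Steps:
A = -18 (A = -74 + 56 = -18)
k(Z, D) = D + D*Z**2 (k(Z, D) = Z**2*D + D = D*Z**2 + D = D + D*Z**2)
u = 36 (u = (-6)**2 = 36)
P(E) = 9 + E/36
sqrt(P(99) + k(A, 173)) = sqrt((9 + (1/36)*99) + 173*(1 + (-18)**2)) = sqrt((9 + 11/4) + 173*(1 + 324)) = sqrt(47/4 + 173*325) = sqrt(47/4 + 56225) = sqrt(224947/4) = sqrt(224947)/2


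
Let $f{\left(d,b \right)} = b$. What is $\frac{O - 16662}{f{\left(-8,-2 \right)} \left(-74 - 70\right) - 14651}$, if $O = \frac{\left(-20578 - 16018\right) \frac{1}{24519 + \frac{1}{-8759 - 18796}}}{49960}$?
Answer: $\frac{4017211463224269}{3462922106760008} \approx 1.1601$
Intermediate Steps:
$O = - \frac{7202877}{241100195416}$ ($O = - \frac{36596}{24519 + \frac{1}{-27555}} \cdot \frac{1}{49960} = - \frac{36596}{24519 - \frac{1}{27555}} \cdot \frac{1}{49960} = - \frac{36596}{\frac{675621044}{27555}} \cdot \frac{1}{49960} = \left(-36596\right) \frac{27555}{675621044} \cdot \frac{1}{49960} = \left(- \frac{36014385}{24129323}\right) \frac{1}{49960} = - \frac{7202877}{241100195416} \approx -2.9875 \cdot 10^{-5}$)
$\frac{O - 16662}{f{\left(-8,-2 \right)} \left(-74 - 70\right) - 14651} = \frac{- \frac{7202877}{241100195416} - 16662}{- 2 \left(-74 - 70\right) - 14651} = \frac{- \frac{7202877}{241100195416} - 16662}{\left(-2\right) \left(-144\right) - 14651} = \frac{- \frac{7202877}{241100195416} - 16662}{288 - 14651} = - \frac{4017211463224269}{241100195416 \left(-14363\right)} = \left(- \frac{4017211463224269}{241100195416}\right) \left(- \frac{1}{14363}\right) = \frac{4017211463224269}{3462922106760008}$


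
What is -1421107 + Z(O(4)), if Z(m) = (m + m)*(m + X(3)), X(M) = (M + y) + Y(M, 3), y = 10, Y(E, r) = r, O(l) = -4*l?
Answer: -1421107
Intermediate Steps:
X(M) = 13 + M (X(M) = (M + 10) + 3 = (10 + M) + 3 = 13 + M)
Z(m) = 2*m*(16 + m) (Z(m) = (m + m)*(m + (13 + 3)) = (2*m)*(m + 16) = (2*m)*(16 + m) = 2*m*(16 + m))
-1421107 + Z(O(4)) = -1421107 + 2*(-4*4)*(16 - 4*4) = -1421107 + 2*(-16)*(16 - 16) = -1421107 + 2*(-16)*0 = -1421107 + 0 = -1421107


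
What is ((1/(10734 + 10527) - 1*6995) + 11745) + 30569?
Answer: 750917260/21261 ≈ 35319.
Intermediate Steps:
((1/(10734 + 10527) - 1*6995) + 11745) + 30569 = ((1/21261 - 6995) + 11745) + 30569 = (-148720694/21261 + 11745) + 30569 = 100989751/21261 + 30569 = 750917260/21261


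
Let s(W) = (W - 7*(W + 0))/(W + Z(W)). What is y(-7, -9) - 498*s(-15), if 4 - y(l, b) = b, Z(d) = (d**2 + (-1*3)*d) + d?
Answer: -695/4 ≈ -173.75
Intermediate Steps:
Z(d) = d**2 - 2*d (Z(d) = (d**2 - 3*d) + d = d**2 - 2*d)
s(W) = -6*W/(W + W*(-2 + W)) (s(W) = (W - 7*(W + 0))/(W + W*(-2 + W)) = (W - 7*W)/(W + W*(-2 + W)) = (-6*W)/(W + W*(-2 + W)) = -6*W/(W + W*(-2 + W)))
y(l, b) = 4 - b
y(-7, -9) - 498*s(-15) = (4 - 1*(-9)) - (-2988)/(-1 - 15) = (4 + 9) - (-2988)/(-16) = 13 - (-2988)*(-1)/16 = 13 - 498*3/8 = 13 - 747/4 = -695/4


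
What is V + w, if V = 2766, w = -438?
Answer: 2328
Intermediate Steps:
V + w = 2766 - 438 = 2328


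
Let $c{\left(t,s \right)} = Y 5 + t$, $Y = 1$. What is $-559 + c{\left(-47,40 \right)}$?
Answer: $-601$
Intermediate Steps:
$c{\left(t,s \right)} = 5 + t$ ($c{\left(t,s \right)} = 1 \cdot 5 + t = 5 + t$)
$-559 + c{\left(-47,40 \right)} = -559 + \left(5 - 47\right) = -559 - 42 = -601$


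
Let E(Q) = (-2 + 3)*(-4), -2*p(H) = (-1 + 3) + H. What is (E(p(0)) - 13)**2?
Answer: 289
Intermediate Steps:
p(H) = -1 - H/2 (p(H) = -((-1 + 3) + H)/2 = -(2 + H)/2 = -1 - H/2)
E(Q) = -4 (E(Q) = 1*(-4) = -4)
(E(p(0)) - 13)**2 = (-4 - 13)**2 = (-17)**2 = 289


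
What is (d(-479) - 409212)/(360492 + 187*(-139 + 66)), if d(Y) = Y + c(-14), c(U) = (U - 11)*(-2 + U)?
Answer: -409291/346841 ≈ -1.1801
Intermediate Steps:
c(U) = (-11 + U)*(-2 + U)
d(Y) = 400 + Y (d(Y) = Y + (22 + (-14)**2 - 13*(-14)) = Y + (22 + 196 + 182) = Y + 400 = 400 + Y)
(d(-479) - 409212)/(360492 + 187*(-139 + 66)) = ((400 - 479) - 409212)/(360492 + 187*(-139 + 66)) = (-79 - 409212)/(360492 + 187*(-73)) = -409291/(360492 - 13651) = -409291/346841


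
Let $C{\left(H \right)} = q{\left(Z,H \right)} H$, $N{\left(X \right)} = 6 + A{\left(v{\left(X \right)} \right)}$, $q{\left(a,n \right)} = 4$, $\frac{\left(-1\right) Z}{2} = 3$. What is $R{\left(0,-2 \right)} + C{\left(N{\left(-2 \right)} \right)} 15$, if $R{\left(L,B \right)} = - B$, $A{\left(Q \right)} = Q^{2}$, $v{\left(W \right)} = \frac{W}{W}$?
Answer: $422$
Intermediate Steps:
$v{\left(W \right)} = 1$
$Z = -6$ ($Z = \left(-2\right) 3 = -6$)
$N{\left(X \right)} = 7$ ($N{\left(X \right)} = 6 + 1^{2} = 6 + 1 = 7$)
$C{\left(H \right)} = 4 H$
$R{\left(0,-2 \right)} + C{\left(N{\left(-2 \right)} \right)} 15 = \left(-1\right) \left(-2\right) + 4 \cdot 7 \cdot 15 = 2 + 28 \cdot 15 = 2 + 420 = 422$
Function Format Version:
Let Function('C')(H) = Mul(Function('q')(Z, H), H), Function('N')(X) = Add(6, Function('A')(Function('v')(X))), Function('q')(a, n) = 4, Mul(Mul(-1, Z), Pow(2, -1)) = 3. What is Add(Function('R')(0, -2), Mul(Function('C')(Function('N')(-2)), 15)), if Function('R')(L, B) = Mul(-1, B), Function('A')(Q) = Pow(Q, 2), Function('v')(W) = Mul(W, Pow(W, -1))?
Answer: 422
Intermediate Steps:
Function('v')(W) = 1
Z = -6 (Z = Mul(-2, 3) = -6)
Function('N')(X) = 7 (Function('N')(X) = Add(6, Pow(1, 2)) = Add(6, 1) = 7)
Function('C')(H) = Mul(4, H)
Add(Function('R')(0, -2), Mul(Function('C')(Function('N')(-2)), 15)) = Add(Mul(-1, -2), Mul(Mul(4, 7), 15)) = Add(2, Mul(28, 15)) = Add(2, 420) = 422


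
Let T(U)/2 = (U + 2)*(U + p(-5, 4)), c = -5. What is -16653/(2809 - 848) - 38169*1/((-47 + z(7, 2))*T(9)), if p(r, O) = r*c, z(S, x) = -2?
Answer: -535516347/71874572 ≈ -7.4507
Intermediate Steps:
p(r, O) = -5*r (p(r, O) = r*(-5) = -5*r)
T(U) = 2*(2 + U)*(25 + U) (T(U) = 2*((U + 2)*(U - 5*(-5))) = 2*((2 + U)*(U + 25)) = 2*((2 + U)*(25 + U)) = 2*(2 + U)*(25 + U))
-16653/(2809 - 848) - 38169*1/((-47 + z(7, 2))*T(9)) = -16653/(2809 - 848) - 38169*1/((-47 - 2)*(100 + 2*9² + 54*9)) = -16653/1961 - 38169*(-1/(49*(100 + 2*81 + 486))) = -16653*1/1961 - 38169*(-1/(49*(100 + 162 + 486))) = -16653/1961 - 38169/((-49*748)) = -16653/1961 - 38169/(-36652) = -16653/1961 - 38169*(-1/36652) = -16653/1961 + 38169/36652 = -535516347/71874572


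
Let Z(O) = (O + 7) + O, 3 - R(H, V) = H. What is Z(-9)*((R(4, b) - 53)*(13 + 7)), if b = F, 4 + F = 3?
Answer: 11880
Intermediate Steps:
F = -1 (F = -4 + 3 = -1)
b = -1
R(H, V) = 3 - H
Z(O) = 7 + 2*O (Z(O) = (7 + O) + O = 7 + 2*O)
Z(-9)*((R(4, b) - 53)*(13 + 7)) = (7 + 2*(-9))*(((3 - 1*4) - 53)*(13 + 7)) = (7 - 18)*(((3 - 4) - 53)*20) = -11*(-1 - 53)*20 = -(-594)*20 = -11*(-1080) = 11880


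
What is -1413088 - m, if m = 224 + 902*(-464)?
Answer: -994784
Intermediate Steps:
m = -418304 (m = 224 - 418528 = -418304)
-1413088 - m = -1413088 - 1*(-418304) = -1413088 + 418304 = -994784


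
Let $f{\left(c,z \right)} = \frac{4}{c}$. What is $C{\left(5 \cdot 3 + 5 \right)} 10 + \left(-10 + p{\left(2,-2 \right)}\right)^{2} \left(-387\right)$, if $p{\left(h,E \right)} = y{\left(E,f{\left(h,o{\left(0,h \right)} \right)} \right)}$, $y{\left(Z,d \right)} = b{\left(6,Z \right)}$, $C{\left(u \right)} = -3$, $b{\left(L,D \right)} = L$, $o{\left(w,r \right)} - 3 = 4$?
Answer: $-6222$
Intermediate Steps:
$o{\left(w,r \right)} = 7$ ($o{\left(w,r \right)} = 3 + 4 = 7$)
$y{\left(Z,d \right)} = 6$
$p{\left(h,E \right)} = 6$
$C{\left(5 \cdot 3 + 5 \right)} 10 + \left(-10 + p{\left(2,-2 \right)}\right)^{2} \left(-387\right) = \left(-3\right) 10 + \left(-10 + 6\right)^{2} \left(-387\right) = -30 + \left(-4\right)^{2} \left(-387\right) = -30 + 16 \left(-387\right) = -30 - 6192 = -6222$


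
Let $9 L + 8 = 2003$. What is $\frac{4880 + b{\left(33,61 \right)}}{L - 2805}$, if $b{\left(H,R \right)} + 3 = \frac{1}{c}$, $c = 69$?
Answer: $- \frac{168257}{89125} \approx -1.8879$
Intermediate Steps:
$L = \frac{665}{3}$ ($L = - \frac{8}{9} + \frac{1}{9} \cdot 2003 = - \frac{8}{9} + \frac{2003}{9} = \frac{665}{3} \approx 221.67$)
$b{\left(H,R \right)} = - \frac{206}{69}$ ($b{\left(H,R \right)} = -3 + \frac{1}{69} = - \frac{206}{69}$)
$\frac{4880 + b{\left(33,61 \right)}}{L - 2805} = \frac{4880 - \frac{206}{69}}{\frac{665}{3} - 2805} = \frac{336514}{69 \left(- \frac{7750}{3}\right)} = \frac{336514}{69} \left(- \frac{3}{7750}\right) = - \frac{168257}{89125}$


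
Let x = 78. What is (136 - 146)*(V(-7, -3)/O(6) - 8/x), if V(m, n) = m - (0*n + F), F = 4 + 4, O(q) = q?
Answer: 1015/39 ≈ 26.026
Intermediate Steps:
F = 8
V(m, n) = -8 + m (V(m, n) = m - (0*n + 8) = m - (0 + 8) = m - 1*8 = m - 8 = -8 + m)
(136 - 146)*(V(-7, -3)/O(6) - 8/x) = (136 - 146)*((-8 - 7)/6 - 8/78) = -10*(-15*1/6 - 8*1/78) = -10*(-5/2 - 4/39) = -10*(-203/78) = 1015/39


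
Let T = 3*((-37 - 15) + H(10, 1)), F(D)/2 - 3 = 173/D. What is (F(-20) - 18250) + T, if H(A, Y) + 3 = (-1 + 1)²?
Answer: -184263/10 ≈ -18426.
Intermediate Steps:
F(D) = 6 + 346/D (F(D) = 6 + 2*(173/D) = 6 + 346/D)
H(A, Y) = -3 (H(A, Y) = -3 + (-1 + 1)² = -3 + 0² = -3 + 0 = -3)
T = -165 (T = 3*((-37 - 15) - 3) = 3*(-52 - 3) = 3*(-55) = -165)
(F(-20) - 18250) + T = ((6 + 346/(-20)) - 18250) - 165 = ((6 + 346*(-1/20)) - 18250) - 165 = ((6 - 173/10) - 18250) - 165 = (-113/10 - 18250) - 165 = -182613/10 - 165 = -184263/10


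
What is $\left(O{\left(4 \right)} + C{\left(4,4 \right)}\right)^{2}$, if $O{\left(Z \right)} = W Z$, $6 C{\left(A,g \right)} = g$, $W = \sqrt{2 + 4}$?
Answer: $\frac{868}{9} + \frac{16 \sqrt{6}}{3} \approx 109.51$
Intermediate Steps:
$W = \sqrt{6} \approx 2.4495$
$C{\left(A,g \right)} = \frac{g}{6}$
$O{\left(Z \right)} = Z \sqrt{6}$ ($O{\left(Z \right)} = \sqrt{6} Z = Z \sqrt{6}$)
$\left(O{\left(4 \right)} + C{\left(4,4 \right)}\right)^{2} = \left(4 \sqrt{6} + \frac{1}{6} \cdot 4\right)^{2} = \left(4 \sqrt{6} + \frac{2}{3}\right)^{2} = \left(\frac{2}{3} + 4 \sqrt{6}\right)^{2}$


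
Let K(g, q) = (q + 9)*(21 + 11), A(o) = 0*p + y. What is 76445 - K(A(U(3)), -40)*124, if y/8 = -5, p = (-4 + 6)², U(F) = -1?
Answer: 199453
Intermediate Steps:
p = 4 (p = 2² = 4)
y = -40 (y = 8*(-5) = -40)
A(o) = -40 (A(o) = 0*4 - 40 = 0 - 40 = -40)
K(g, q) = 288 + 32*q (K(g, q) = (9 + q)*32 = 288 + 32*q)
76445 - K(A(U(3)), -40)*124 = 76445 - (288 + 32*(-40))*124 = 76445 - (288 - 1280)*124 = 76445 - (-992)*124 = 76445 - 1*(-123008) = 76445 + 123008 = 199453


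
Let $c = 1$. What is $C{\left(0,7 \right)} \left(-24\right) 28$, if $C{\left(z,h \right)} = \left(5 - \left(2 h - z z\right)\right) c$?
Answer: $6048$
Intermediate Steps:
$C{\left(z,h \right)} = 5 + z^{2} - 2 h$ ($C{\left(z,h \right)} = \left(5 - \left(2 h - z z\right)\right) 1 = \left(5 - \left(- z^{2} + 2 h\right)\right) 1 = \left(5 + z^{2} - 2 h\right) 1 = 5 + z^{2} - 2 h$)
$C{\left(0,7 \right)} \left(-24\right) 28 = \left(5 + 0^{2} - 14\right) \left(-24\right) 28 = \left(5 + 0 - 14\right) \left(-24\right) 28 = \left(-9\right) \left(-24\right) 28 = 216 \cdot 28 = 6048$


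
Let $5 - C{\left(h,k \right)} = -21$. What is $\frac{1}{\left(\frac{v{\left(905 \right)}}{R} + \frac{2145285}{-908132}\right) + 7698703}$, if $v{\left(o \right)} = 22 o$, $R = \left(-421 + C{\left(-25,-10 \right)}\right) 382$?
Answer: $\frac{13702803748}{105493782144842667} \approx 1.2989 \cdot 10^{-7}$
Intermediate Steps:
$C{\left(h,k \right)} = 26$ ($C{\left(h,k \right)} = 5 - -21 = 5 + 21 = 26$)
$R = -150890$ ($R = \left(-421 + 26\right) 382 = \left(-395\right) 382 = -150890$)
$\frac{1}{\left(\frac{v{\left(905 \right)}}{R} + \frac{2145285}{-908132}\right) + 7698703} = \frac{1}{\left(\frac{22 \cdot 905}{-150890} + \frac{2145285}{-908132}\right) + 7698703} = \frac{1}{\left(19910 \left(- \frac{1}{150890}\right) + 2145285 \left(- \frac{1}{908132}\right)\right) + 7698703} = \frac{1}{\left(- \frac{1991}{15089} - \frac{2145285}{908132}\right) + 7698703} = \frac{1}{- \frac{34178296177}{13702803748} + 7698703} = \frac{1}{\frac{105493782144842667}{13702803748}} = \frac{13702803748}{105493782144842667}$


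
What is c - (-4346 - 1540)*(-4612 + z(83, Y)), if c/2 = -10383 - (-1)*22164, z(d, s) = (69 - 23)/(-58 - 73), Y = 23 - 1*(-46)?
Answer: -3553340526/131 ≈ -2.7125e+7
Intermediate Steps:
Y = 69 (Y = 23 + 46 = 69)
z(d, s) = -46/131 (z(d, s) = 46/(-131) = 46*(-1/131) = -46/131)
c = 23562 (c = 2*(-10383 - (-1)*22164) = 2*(-10383 - 1*(-22164)) = 2*(-10383 + 22164) = 2*11781 = 23562)
c - (-4346 - 1540)*(-4612 + z(83, Y)) = 23562 - (-4346 - 1540)*(-4612 - 46/131) = 23562 - (-5886)*(-604218)/131 = 23562 - 1*3556427148/131 = 23562 - 3556427148/131 = -3553340526/131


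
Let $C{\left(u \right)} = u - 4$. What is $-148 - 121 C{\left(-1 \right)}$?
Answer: $457$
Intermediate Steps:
$C{\left(u \right)} = -4 + u$ ($C{\left(u \right)} = u - 4 = -4 + u$)
$-148 - 121 C{\left(-1 \right)} = -148 - 121 \left(-4 - 1\right) = -148 - -605 = -148 + 605 = 457$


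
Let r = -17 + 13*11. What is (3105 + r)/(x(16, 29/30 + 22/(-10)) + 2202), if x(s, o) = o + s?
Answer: 96930/66503 ≈ 1.4575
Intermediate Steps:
r = 126 (r = -17 + 143 = 126)
(3105 + r)/(x(16, 29/30 + 22/(-10)) + 2202) = (3105 + 126)/(((29/30 + 22/(-10)) + 16) + 2202) = 3231/(((29*(1/30) + 22*(-⅒)) + 16) + 2202) = 3231/(((29/30 - 11/5) + 16) + 2202) = 3231/((-37/30 + 16) + 2202) = 3231/(443/30 + 2202) = 3231/(66503/30) = 3231*(30/66503) = 96930/66503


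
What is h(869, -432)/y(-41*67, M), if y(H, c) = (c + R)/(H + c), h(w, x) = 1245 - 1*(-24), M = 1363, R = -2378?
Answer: 1756296/1015 ≈ 1730.3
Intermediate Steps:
h(w, x) = 1269 (h(w, x) = 1245 + 24 = 1269)
y(H, c) = (-2378 + c)/(H + c) (y(H, c) = (c - 2378)/(H + c) = (-2378 + c)/(H + c))
h(869, -432)/y(-41*67, M) = 1269/(((-2378 + 1363)/(-41*67 + 1363))) = 1269/((-1015/(-2747 + 1363))) = 1269/((-1015/(-1384))) = 1269/((-1/1384*(-1015))) = 1269/(1015/1384) = 1269*(1384/1015) = 1756296/1015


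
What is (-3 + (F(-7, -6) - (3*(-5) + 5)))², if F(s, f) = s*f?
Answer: 2401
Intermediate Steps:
F(s, f) = f*s
(-3 + (F(-7, -6) - (3*(-5) + 5)))² = (-3 + (-6*(-7) - (3*(-5) + 5)))² = (-3 + (42 - (-15 + 5)))² = (-3 + (42 - 1*(-10)))² = (-3 + (42 + 10))² = (-3 + 52)² = 49² = 2401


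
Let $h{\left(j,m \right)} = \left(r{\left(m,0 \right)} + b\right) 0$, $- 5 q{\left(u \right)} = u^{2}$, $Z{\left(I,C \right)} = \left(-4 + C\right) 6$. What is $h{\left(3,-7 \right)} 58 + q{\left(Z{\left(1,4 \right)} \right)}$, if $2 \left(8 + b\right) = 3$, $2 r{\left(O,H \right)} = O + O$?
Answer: $0$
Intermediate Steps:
$r{\left(O,H \right)} = O$ ($r{\left(O,H \right)} = \frac{O + O}{2} = \frac{2 O}{2} = O$)
$b = - \frac{13}{2}$ ($b = -8 + \frac{1}{2} \cdot 3 = -8 + \frac{3}{2} = - \frac{13}{2} \approx -6.5$)
$Z{\left(I,C \right)} = -24 + 6 C$
$q{\left(u \right)} = - \frac{u^{2}}{5}$
$h{\left(j,m \right)} = 0$ ($h{\left(j,m \right)} = \left(m - \frac{13}{2}\right) 0 = \left(- \frac{13}{2} + m\right) 0 = 0$)
$h{\left(3,-7 \right)} 58 + q{\left(Z{\left(1,4 \right)} \right)} = 0 \cdot 58 - \frac{\left(-24 + 6 \cdot 4\right)^{2}}{5} = 0 - \frac{\left(-24 + 24\right)^{2}}{5} = 0 - \frac{0^{2}}{5} = 0 - 0 = 0 + 0 = 0$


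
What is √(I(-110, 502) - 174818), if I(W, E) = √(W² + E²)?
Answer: √(-174818 + 2*√66026) ≈ 417.5*I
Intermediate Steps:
I(W, E) = √(E² + W²)
√(I(-110, 502) - 174818) = √(√(502² + (-110)²) - 174818) = √(√(252004 + 12100) - 174818) = √(√264104 - 174818) = √(2*√66026 - 174818) = √(-174818 + 2*√66026)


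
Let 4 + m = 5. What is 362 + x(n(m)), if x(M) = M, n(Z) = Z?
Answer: 363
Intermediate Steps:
m = 1 (m = -4 + 5 = 1)
362 + x(n(m)) = 362 + 1 = 363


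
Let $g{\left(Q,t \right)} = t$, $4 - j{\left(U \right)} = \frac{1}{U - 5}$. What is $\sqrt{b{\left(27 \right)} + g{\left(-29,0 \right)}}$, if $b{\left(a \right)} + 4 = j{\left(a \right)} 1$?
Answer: $\frac{i \sqrt{22}}{22} \approx 0.2132 i$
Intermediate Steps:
$j{\left(U \right)} = 4 - \frac{1}{-5 + U}$ ($j{\left(U \right)} = 4 - \frac{1}{U - 5} = 4 - \frac{1}{-5 + U}$)
$b{\left(a \right)} = -4 + \frac{-21 + 4 a}{-5 + a}$ ($b{\left(a \right)} = -4 + \frac{-21 + 4 a}{-5 + a} 1 = -4 + \frac{-21 + 4 a}{-5 + a}$)
$\sqrt{b{\left(27 \right)} + g{\left(-29,0 \right)}} = \sqrt{- \frac{1}{-5 + 27} + 0} = \sqrt{- \frac{1}{22} + 0} = \sqrt{- \frac{1}{22}} = \frac{i \sqrt{22}}{22}$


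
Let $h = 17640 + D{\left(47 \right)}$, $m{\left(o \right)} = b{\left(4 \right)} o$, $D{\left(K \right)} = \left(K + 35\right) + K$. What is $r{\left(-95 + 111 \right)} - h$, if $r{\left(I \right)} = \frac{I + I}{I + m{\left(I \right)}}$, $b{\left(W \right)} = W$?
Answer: $- \frac{88843}{5} \approx -17769.0$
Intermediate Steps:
$D{\left(K \right)} = 35 + 2 K$ ($D{\left(K \right)} = \left(35 + K\right) + K = 35 + 2 K$)
$m{\left(o \right)} = 4 o$
$r{\left(I \right)} = \frac{2}{5}$ ($r{\left(I \right)} = \frac{I + I}{I + 4 I} = \frac{2 I}{5 I} = 2 I \frac{1}{5 I} = \frac{2}{5}$)
$h = 17769$ ($h = 17640 + \left(35 + 2 \cdot 47\right) = 17640 + \left(35 + 94\right) = 17640 + 129 = 17769$)
$r{\left(-95 + 111 \right)} - h = \frac{2}{5} - 17769 = - \frac{88843}{5}$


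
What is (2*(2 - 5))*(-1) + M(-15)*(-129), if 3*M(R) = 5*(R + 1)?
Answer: 3016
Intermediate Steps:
M(R) = 5/3 + 5*R/3 (M(R) = (5*(R + 1))/3 = (5*(1 + R))/3 = (5 + 5*R)/3 = 5/3 + 5*R/3)
(2*(2 - 5))*(-1) + M(-15)*(-129) = (2*(2 - 5))*(-1) + (5/3 + (5/3)*(-15))*(-129) = (2*(-3))*(-1) + (5/3 - 25)*(-129) = -6*(-1) - 70/3*(-129) = 6 + 3010 = 3016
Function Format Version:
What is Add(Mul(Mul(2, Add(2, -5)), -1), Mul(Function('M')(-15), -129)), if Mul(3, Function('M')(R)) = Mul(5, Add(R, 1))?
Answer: 3016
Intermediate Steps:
Function('M')(R) = Add(Rational(5, 3), Mul(Rational(5, 3), R)) (Function('M')(R) = Mul(Rational(1, 3), Mul(5, Add(R, 1))) = Mul(Rational(1, 3), Mul(5, Add(1, R))) = Mul(Rational(1, 3), Add(5, Mul(5, R))) = Add(Rational(5, 3), Mul(Rational(5, 3), R)))
Add(Mul(Mul(2, Add(2, -5)), -1), Mul(Function('M')(-15), -129)) = Add(Mul(Mul(2, Add(2, -5)), -1), Mul(Add(Rational(5, 3), Mul(Rational(5, 3), -15)), -129)) = Add(Mul(Mul(2, -3), -1), Mul(Add(Rational(5, 3), -25), -129)) = Add(Mul(-6, -1), Mul(Rational(-70, 3), -129)) = Add(6, 3010) = 3016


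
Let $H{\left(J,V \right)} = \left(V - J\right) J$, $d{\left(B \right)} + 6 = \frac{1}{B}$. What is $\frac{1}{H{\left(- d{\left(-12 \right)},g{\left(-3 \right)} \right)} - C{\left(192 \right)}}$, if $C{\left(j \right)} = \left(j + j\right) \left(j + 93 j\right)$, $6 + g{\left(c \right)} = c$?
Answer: $- \frac{144}{997995421} \approx -1.4429 \cdot 10^{-7}$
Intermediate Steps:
$g{\left(c \right)} = -6 + c$
$d{\left(B \right)} = -6 + \frac{1}{B}$
$C{\left(j \right)} = 188 j^{2}$ ($C{\left(j \right)} = 2 j 94 j = 188 j^{2}$)
$H{\left(J,V \right)} = J \left(V - J\right)$
$\frac{1}{H{\left(- d{\left(-12 \right)},g{\left(-3 \right)} \right)} - C{\left(192 \right)}} = \frac{1}{- (-6 + \frac{1}{-12}) \left(\left(-6 - 3\right) - - (-6 + \frac{1}{-12})\right) - 188 \cdot 192^{2}} = \frac{1}{- (-6 - \frac{1}{12}) \left(-9 - - (-6 - \frac{1}{12})\right) - 188 \cdot 36864} = \frac{1}{\left(-1\right) \left(- \frac{73}{12}\right) \left(-9 - \left(-1\right) \left(- \frac{73}{12}\right)\right) - 6930432} = \frac{1}{\frac{73 \left(-9 - \frac{73}{12}\right)}{12} - 6930432} = \frac{1}{\frac{73}{12} \left(- \frac{181}{12}\right) - 6930432} = \frac{1}{- \frac{13213}{144} - 6930432} = \frac{1}{- \frac{997995421}{144}} = - \frac{144}{997995421}$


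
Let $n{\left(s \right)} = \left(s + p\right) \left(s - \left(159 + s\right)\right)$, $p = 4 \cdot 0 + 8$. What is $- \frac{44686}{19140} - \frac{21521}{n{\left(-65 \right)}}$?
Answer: $- \frac{136150193}{28910970} \approx -4.7093$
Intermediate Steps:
$p = 8$ ($p = 0 + 8 = 8$)
$n{\left(s \right)} = -1272 - 159 s$ ($n{\left(s \right)} = \left(s + 8\right) \left(s - \left(159 + s\right)\right) = \left(8 + s\right) \left(-159\right) = -1272 - 159 s$)
$- \frac{44686}{19140} - \frac{21521}{n{\left(-65 \right)}} = - \frac{44686}{19140} - \frac{21521}{-1272 - -10335} = \left(-44686\right) \frac{1}{19140} - \frac{21521}{-1272 + 10335} = - \frac{22343}{9570} - \frac{21521}{9063} = - \frac{136150193}{28910970}$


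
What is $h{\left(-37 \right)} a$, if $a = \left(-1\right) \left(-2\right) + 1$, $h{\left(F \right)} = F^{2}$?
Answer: $4107$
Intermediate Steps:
$a = 3$ ($a = 2 + 1 = 3$)
$h{\left(-37 \right)} a = \left(-37\right)^{2} \cdot 3 = 1369 \cdot 3 = 4107$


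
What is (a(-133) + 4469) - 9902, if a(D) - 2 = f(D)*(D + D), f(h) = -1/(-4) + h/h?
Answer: -11527/2 ≈ -5763.5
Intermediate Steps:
f(h) = 5/4 (f(h) = -1*(-¼) + 1 = ¼ + 1 = 5/4)
a(D) = 2 + 5*D/2 (a(D) = 2 + 5*(D + D)/4 = 2 + 5*(2*D)/4 = 2 + 5*D/2)
(a(-133) + 4469) - 9902 = ((2 + (5/2)*(-133)) + 4469) - 9902 = ((2 - 665/2) + 4469) - 9902 = (-661/2 + 4469) - 9902 = 8277/2 - 9902 = -11527/2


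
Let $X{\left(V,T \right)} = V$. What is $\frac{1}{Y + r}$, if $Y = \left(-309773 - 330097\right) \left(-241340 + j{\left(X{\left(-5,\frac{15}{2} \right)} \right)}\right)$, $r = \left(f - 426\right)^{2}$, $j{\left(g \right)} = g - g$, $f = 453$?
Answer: $\frac{1}{154426226529} \approx 6.4756 \cdot 10^{-12}$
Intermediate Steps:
$j{\left(g \right)} = 0$
$r = 729$ ($r = \left(453 - 426\right)^{2} = 27^{2} = 729$)
$Y = 154426225800$ ($Y = \left(-309773 - 330097\right) \left(-241340 + 0\right) = \left(-639870\right) \left(-241340\right) = 154426225800$)
$\frac{1}{Y + r} = \frac{1}{154426225800 + 729} = \frac{1}{154426226529}$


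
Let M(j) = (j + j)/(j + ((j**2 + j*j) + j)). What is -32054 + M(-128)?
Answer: -4070859/127 ≈ -32054.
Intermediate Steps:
M(j) = 2*j/(2*j + 2*j**2) (M(j) = (2*j)/(j + ((j**2 + j**2) + j)) = (2*j)/(j + (2*j**2 + j)) = (2*j)/(j + (j + 2*j**2)) = (2*j)/(2*j + 2*j**2) = 2*j/(2*j + 2*j**2))
-32054 + M(-128) = -32054 + 1/(1 - 128) = -32054 + 1/(-127) = -32054 - 1/127 = -4070859/127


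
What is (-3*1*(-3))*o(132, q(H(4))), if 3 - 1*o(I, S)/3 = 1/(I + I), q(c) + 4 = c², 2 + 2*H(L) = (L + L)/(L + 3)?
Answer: 7119/88 ≈ 80.898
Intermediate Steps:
H(L) = -1 + L/(3 + L) (H(L) = -1 + ((L + L)/(L + 3))/2 = -1 + ((2*L)/(3 + L))/2 = -1 + (2*L/(3 + L))/2 = -1 + L/(3 + L))
q(c) = -4 + c²
o(I, S) = 9 - 3/(2*I) (o(I, S) = 9 - 3/(I + I) = 9 - 3*1/(2*I) = 9 - 3/(2*I))
(-3*1*(-3))*o(132, q(H(4))) = (-3*1*(-3))*(9 - 3/2/132) = (-3*(-3))*(9 - 3/2*1/132) = 9*(9 - 1/88) = 9*(791/88) = 7119/88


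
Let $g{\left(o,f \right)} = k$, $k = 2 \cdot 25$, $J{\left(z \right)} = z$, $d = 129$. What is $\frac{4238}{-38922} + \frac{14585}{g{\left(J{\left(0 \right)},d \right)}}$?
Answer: $\frac{4365119}{14970} \approx 291.59$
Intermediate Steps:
$k = 50$
$g{\left(o,f \right)} = 50$
$\frac{4238}{-38922} + \frac{14585}{g{\left(J{\left(0 \right)},d \right)}} = \frac{4238}{-38922} + \frac{14585}{50} = 4238 \left(- \frac{1}{38922}\right) + 14585 \cdot \frac{1}{50} = - \frac{163}{1497} + \frac{2917}{10} = \frac{4365119}{14970}$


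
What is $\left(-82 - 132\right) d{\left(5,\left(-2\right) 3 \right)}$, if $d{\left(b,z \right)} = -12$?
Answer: $2568$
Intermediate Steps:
$\left(-82 - 132\right) d{\left(5,\left(-2\right) 3 \right)} = \left(-82 - 132\right) \left(-12\right) = \left(-214\right) \left(-12\right) = 2568$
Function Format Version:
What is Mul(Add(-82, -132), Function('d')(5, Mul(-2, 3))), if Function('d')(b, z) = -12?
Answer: 2568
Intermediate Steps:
Mul(Add(-82, -132), Function('d')(5, Mul(-2, 3))) = Mul(Add(-82, -132), -12) = Mul(-214, -12) = 2568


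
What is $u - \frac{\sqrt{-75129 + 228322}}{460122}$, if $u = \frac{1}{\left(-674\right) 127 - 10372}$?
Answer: $- \frac{1}{95970} - \frac{\sqrt{153193}}{460122} \approx -0.00086106$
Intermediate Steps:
$u = - \frac{1}{95970}$ ($u = \frac{1}{-85598 - 10372} = \frac{1}{-95970} = - \frac{1}{95970} \approx -1.042 \cdot 10^{-5}$)
$u - \frac{\sqrt{-75129 + 228322}}{460122} = - \frac{1}{95970} - \frac{\sqrt{-75129 + 228322}}{460122} = - \frac{1}{95970} - \sqrt{153193} \cdot \frac{1}{460122} = - \frac{1}{95970} - \frac{\sqrt{153193}}{460122}$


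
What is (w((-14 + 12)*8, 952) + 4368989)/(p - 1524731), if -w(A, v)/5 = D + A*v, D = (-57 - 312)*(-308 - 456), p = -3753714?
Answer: -3035569/5278445 ≈ -0.57509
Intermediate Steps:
D = 281916 (D = -369*(-764) = 281916)
w(A, v) = -1409580 - 5*A*v (w(A, v) = -5*(281916 + A*v) = -1409580 - 5*A*v)
(w((-14 + 12)*8, 952) + 4368989)/(p - 1524731) = ((-1409580 - 5*(-14 + 12)*8*952) + 4368989)/(-3753714 - 1524731) = ((-1409580 - 5*(-2*8)*952) + 4368989)/(-5278445) = ((-1409580 - 5*(-16)*952) + 4368989)*(-1/5278445) = ((-1409580 + 76160) + 4368989)*(-1/5278445) = (-1333420 + 4368989)*(-1/5278445) = 3035569*(-1/5278445) = -3035569/5278445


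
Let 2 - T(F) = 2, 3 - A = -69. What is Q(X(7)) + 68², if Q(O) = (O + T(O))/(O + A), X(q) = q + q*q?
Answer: 73991/16 ≈ 4624.4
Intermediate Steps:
A = 72 (A = 3 - 1*(-69) = 3 + 69 = 72)
T(F) = 0 (T(F) = 2 - 1*2 = 2 - 2 = 0)
X(q) = q + q²
Q(O) = O/(72 + O) (Q(O) = (O + 0)/(O + 72) = O/(72 + O))
Q(X(7)) + 68² = (7*(1 + 7))/(72 + 7*(1 + 7)) + 68² = (7*8)/(72 + 7*8) + 4624 = 56/(72 + 56) + 4624 = 56/128 + 4624 = 56*(1/128) + 4624 = 7/16 + 4624 = 73991/16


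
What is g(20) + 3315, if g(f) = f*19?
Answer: 3695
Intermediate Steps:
g(f) = 19*f
g(20) + 3315 = 19*20 + 3315 = 380 + 3315 = 3695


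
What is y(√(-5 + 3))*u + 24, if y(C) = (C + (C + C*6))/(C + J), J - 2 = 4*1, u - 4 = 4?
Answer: 520/19 + 192*I*√2/19 ≈ 27.368 + 14.291*I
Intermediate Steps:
u = 8 (u = 4 + 4 = 8)
J = 6 (J = 2 + 4*1 = 2 + 4 = 6)
y(C) = 8*C/(6 + C) (y(C) = (C + (C + C*6))/(C + 6) = (C + (C + 6*C))/(6 + C) = (C + 7*C)/(6 + C) = (8*C)/(6 + C) = 8*C/(6 + C))
y(√(-5 + 3))*u + 24 = (8*√(-5 + 3)/(6 + √(-5 + 3)))*8 + 24 = (8*√(-2)/(6 + √(-2)))*8 + 24 = (8*(I*√2)/(6 + I*√2))*8 + 24 = (8*I*√2/(6 + I*√2))*8 + 24 = 64*I*√2/(6 + I*√2) + 24 = 24 + 64*I*√2/(6 + I*√2)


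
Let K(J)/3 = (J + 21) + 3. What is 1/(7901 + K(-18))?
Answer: 1/7919 ≈ 0.00012628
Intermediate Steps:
K(J) = 72 + 3*J (K(J) = 3*((J + 21) + 3) = 3*((21 + J) + 3) = 3*(24 + J) = 72 + 3*J)
1/(7901 + K(-18)) = 1/(7901 + (72 + 3*(-18))) = 1/(7901 + (72 - 54)) = 1/(7901 + 18) = 1/7919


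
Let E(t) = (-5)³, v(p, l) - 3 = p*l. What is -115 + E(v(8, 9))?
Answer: -240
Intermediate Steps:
v(p, l) = 3 + l*p (v(p, l) = 3 + p*l = 3 + l*p)
E(t) = -125
-115 + E(v(8, 9)) = -115 - 125 = -240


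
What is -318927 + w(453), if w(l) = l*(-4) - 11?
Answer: -320750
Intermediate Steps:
w(l) = -11 - 4*l (w(l) = -4*l - 11 = -11 - 4*l)
-318927 + w(453) = -318927 + (-11 - 4*453) = -318927 + (-11 - 1812) = -318927 - 1823 = -320750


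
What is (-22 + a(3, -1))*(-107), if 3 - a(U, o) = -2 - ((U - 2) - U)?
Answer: 2033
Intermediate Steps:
a(U, o) = 3 (a(U, o) = 3 - (-2 - ((U - 2) - U)) = 3 - (-2 - ((-2 + U) - U)) = 3 - (-2 - 1*(-2)) = 3 - (-2 + 2) = 3 - 1*0 = 3 + 0 = 3)
(-22 + a(3, -1))*(-107) = (-22 + 3)*(-107) = -19*(-107) = 2033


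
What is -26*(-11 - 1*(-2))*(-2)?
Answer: -468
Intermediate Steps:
-26*(-11 - 1*(-2))*(-2) = -26*(-11 + 2)*(-2) = -(-234)*(-2) = -26*18 = -468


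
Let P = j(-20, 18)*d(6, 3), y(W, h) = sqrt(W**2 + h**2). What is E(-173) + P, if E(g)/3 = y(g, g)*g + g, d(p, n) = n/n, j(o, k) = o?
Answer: -539 - 89787*sqrt(2) ≈ -1.2752e+5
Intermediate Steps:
d(p, n) = 1
E(g) = 3*g + 3*g*sqrt(2)*sqrt(g**2) (E(g) = 3*(sqrt(g**2 + g**2)*g + g) = 3*(sqrt(2*g**2)*g + g) = 3*((sqrt(2)*sqrt(g**2))*g + g) = 3*(g*sqrt(2)*sqrt(g**2) + g) = 3*(g + g*sqrt(2)*sqrt(g**2)) = 3*g + 3*g*sqrt(2)*sqrt(g**2))
P = -20 (P = -20*1 = -20)
E(-173) + P = 3*(-173)*(1 + sqrt(2)*sqrt((-173)**2)) - 20 = 3*(-173)*(1 + sqrt(2)*sqrt(29929)) - 20 = 3*(-173)*(1 + sqrt(2)*173) - 20 = 3*(-173)*(1 + 173*sqrt(2)) - 20 = (-519 - 89787*sqrt(2)) - 20 = -539 - 89787*sqrt(2)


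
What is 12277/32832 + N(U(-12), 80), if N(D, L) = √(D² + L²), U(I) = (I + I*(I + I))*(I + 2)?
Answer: 12277/32832 + 40*√4765 ≈ 2761.5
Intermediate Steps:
U(I) = (2 + I)*(I + 2*I²) (U(I) = (I + I*(2*I))*(2 + I) = (I + 2*I²)*(2 + I) = (2 + I)*(I + 2*I²))
12277/32832 + N(U(-12), 80) = 12277/32832 + √((-12*(2 + 2*(-12)² + 5*(-12)))² + 80²) = 12277*(1/32832) + √((-12*(2 + 2*144 - 60))² + 6400) = 12277/32832 + √((-12*(2 + 288 - 60))² + 6400) = 12277/32832 + √((-12*230)² + 6400) = 12277/32832 + √((-2760)² + 6400) = 12277/32832 + √(7617600 + 6400) = 12277/32832 + √7624000 = 12277/32832 + 40*√4765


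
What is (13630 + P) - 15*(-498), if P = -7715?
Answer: 13385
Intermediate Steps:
(13630 + P) - 15*(-498) = (13630 - 7715) - 15*(-498) = 5915 + 7470 = 13385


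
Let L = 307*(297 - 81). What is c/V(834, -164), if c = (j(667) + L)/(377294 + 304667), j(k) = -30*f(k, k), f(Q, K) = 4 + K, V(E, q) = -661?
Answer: -46182/450776221 ≈ -0.00010245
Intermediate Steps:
L = 66312 (L = 307*216 = 66312)
j(k) = -120 - 30*k (j(k) = -30*(4 + k) = -120 - 30*k)
c = 46182/681961 (c = ((-120 - 30*667) + 66312)/(377294 + 304667) = ((-120 - 20010) + 66312)/681961 = (-20130 + 66312)*(1/681961) = 46182*(1/681961) = 46182/681961 ≈ 0.067719)
c/V(834, -164) = (46182/681961)/(-661) = (46182/681961)*(-1/661) = -46182/450776221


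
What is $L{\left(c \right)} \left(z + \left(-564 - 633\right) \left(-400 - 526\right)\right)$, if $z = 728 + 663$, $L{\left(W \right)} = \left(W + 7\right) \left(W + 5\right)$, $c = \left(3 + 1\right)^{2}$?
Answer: $536039679$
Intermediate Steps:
$c = 16$ ($c = 4^{2} = 16$)
$L{\left(W \right)} = \left(5 + W\right) \left(7 + W\right)$ ($L{\left(W \right)} = \left(7 + W\right) \left(5 + W\right) = \left(5 + W\right) \left(7 + W\right)$)
$z = 1391$
$L{\left(c \right)} \left(z + \left(-564 - 633\right) \left(-400 - 526\right)\right) = \left(35 + 16^{2} + 12 \cdot 16\right) \left(1391 + \left(-564 - 633\right) \left(-400 - 526\right)\right) = \left(35 + 256 + 192\right) \left(1391 - -1108422\right) = 483 \left(1391 + 1108422\right) = 483 \cdot 1109813 = 536039679$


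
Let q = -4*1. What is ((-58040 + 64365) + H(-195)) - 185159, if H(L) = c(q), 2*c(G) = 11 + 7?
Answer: -178825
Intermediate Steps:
q = -4
c(G) = 9 (c(G) = (11 + 7)/2 = (½)*18 = 9)
H(L) = 9
((-58040 + 64365) + H(-195)) - 185159 = ((-58040 + 64365) + 9) - 185159 = (6325 + 9) - 185159 = 6334 - 185159 = -178825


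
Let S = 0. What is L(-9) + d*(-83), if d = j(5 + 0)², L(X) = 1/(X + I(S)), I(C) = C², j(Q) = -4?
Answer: -11953/9 ≈ -1328.1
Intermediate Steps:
L(X) = 1/X (L(X) = 1/(X + 0²) = 1/(X + 0) = 1/X)
d = 16 (d = (-4)² = 16)
L(-9) + d*(-83) = 1/(-9) + 16*(-83) = -⅑ - 1328 = -11953/9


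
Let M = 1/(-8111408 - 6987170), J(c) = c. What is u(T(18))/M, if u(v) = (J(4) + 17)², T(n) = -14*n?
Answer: -6658472898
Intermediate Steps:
M = -1/15098578 (M = 1/(-15098578) = -1/15098578 ≈ -6.6231e-8)
u(v) = 441 (u(v) = (4 + 17)² = 21² = 441)
u(T(18))/M = 441/(-1/15098578) = 441*(-15098578) = -6658472898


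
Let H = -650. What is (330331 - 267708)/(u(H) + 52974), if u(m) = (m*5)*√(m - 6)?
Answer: 1658695401/4867622338 + 203524750*I*√41/2433811169 ≈ 0.34076 + 0.53545*I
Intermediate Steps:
u(m) = 5*m*√(-6 + m) (u(m) = (5*m)*√(-6 + m) = 5*m*√(-6 + m))
(330331 - 267708)/(u(H) + 52974) = (330331 - 267708)/(5*(-650)*√(-6 - 650) + 52974) = 62623/(5*(-650)*√(-656) + 52974) = 62623/(5*(-650)*(4*I*√41) + 52974) = 62623/(-13000*I*√41 + 52974) = 62623/(52974 - 13000*I*√41)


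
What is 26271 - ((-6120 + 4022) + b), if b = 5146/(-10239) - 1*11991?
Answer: 413251186/10239 ≈ 40361.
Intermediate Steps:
b = -122780995/10239 (b = 5146*(-1/10239) - 11991 = -5146/10239 - 11991 = -122780995/10239 ≈ -11992.)
26271 - ((-6120 + 4022) + b) = 26271 - ((-6120 + 4022) - 122780995/10239) = 26271 - (-2098 - 122780995/10239) = 26271 - 1*(-144262417/10239) = 26271 + 144262417/10239 = 413251186/10239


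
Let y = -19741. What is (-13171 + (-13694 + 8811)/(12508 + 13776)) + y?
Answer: -865063891/26284 ≈ -32912.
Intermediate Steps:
(-13171 + (-13694 + 8811)/(12508 + 13776)) + y = (-13171 + (-13694 + 8811)/(12508 + 13776)) - 19741 = (-13171 - 4883/26284) - 19741 = -346191447/26284 - 19741 = -865063891/26284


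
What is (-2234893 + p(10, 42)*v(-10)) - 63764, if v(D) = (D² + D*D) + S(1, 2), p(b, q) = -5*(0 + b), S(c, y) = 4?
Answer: -2308857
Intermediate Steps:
p(b, q) = -5*b
v(D) = 4 + 2*D² (v(D) = (D² + D*D) + 4 = (D² + D²) + 4 = 2*D² + 4 = 4 + 2*D²)
(-2234893 + p(10, 42)*v(-10)) - 63764 = (-2234893 + (-5*10)*(4 + 2*(-10)²)) - 63764 = (-2234893 - 50*(4 + 2*100)) - 63764 = (-2234893 - 50*(4 + 200)) - 63764 = (-2234893 - 50*204) - 63764 = (-2234893 - 10200) - 63764 = -2245093 - 63764 = -2308857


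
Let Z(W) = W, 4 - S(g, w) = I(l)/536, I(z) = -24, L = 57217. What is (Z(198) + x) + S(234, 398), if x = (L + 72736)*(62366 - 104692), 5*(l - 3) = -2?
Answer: -368526161889/67 ≈ -5.5004e+9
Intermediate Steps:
l = 13/5 (l = 3 + (1/5)*(-2) = 3 - 2/5 = 13/5 ≈ 2.6000)
S(g, w) = 271/67 (S(g, w) = 4 - (-24)/536 = 4 - 1*(-3/67) = 4 + 3/67 = 271/67)
x = -5500390678 (x = (57217 + 72736)*(62366 - 104692) = 129953*(-42326) = -5500390678)
(Z(198) + x) + S(234, 398) = (198 - 5500390678) + 271/67 = -5500390480 + 271/67 = -368526161889/67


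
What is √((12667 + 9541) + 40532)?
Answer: 2*√15685 ≈ 250.48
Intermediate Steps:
√((12667 + 9541) + 40532) = √(22208 + 40532) = √62740 = 2*√15685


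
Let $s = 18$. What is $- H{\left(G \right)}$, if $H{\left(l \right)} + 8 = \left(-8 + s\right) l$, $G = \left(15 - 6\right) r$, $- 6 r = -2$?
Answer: $-22$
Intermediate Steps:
$r = \frac{1}{3}$ ($r = \left(- \frac{1}{6}\right) \left(-2\right) = \frac{1}{3} \approx 0.33333$)
$G = 3$ ($G = \left(15 - 6\right) \frac{1}{3} = 9 \cdot \frac{1}{3} = 3$)
$H{\left(l \right)} = -8 + 10 l$ ($H{\left(l \right)} = -8 + \left(-8 + 18\right) l = -8 + 10 l$)
$- H{\left(G \right)} = - (-8 + 10 \cdot 3) = - (-8 + 30) = \left(-1\right) 22 = -22$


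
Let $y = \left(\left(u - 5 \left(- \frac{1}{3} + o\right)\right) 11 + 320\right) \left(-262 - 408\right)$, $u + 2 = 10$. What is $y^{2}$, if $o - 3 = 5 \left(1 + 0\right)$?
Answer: $\frac{754600900}{9} \approx 8.3845 \cdot 10^{7}$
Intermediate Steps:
$u = 8$ ($u = -2 + 10 = 8$)
$o = 8$ ($o = 3 + 5 \left(1 + 0\right) = 3 + 5 \cdot 1 = 3 + 5 = 8$)
$y = \frac{27470}{3}$ ($y = \left(\left(8 - 5 \left(- \frac{1}{3} + 8\right)\right) 11 + 320\right) \left(-262 - 408\right) = \left(\left(8 - 5 \left(\left(-1\right) \frac{1}{3} + 8\right)\right) 11 + 320\right) \left(-670\right) = \left(\left(8 - 5 \left(- \frac{1}{3} + 8\right)\right) 11 + 320\right) \left(-670\right) = \left(\left(8 - \frac{115}{3}\right) 11 + 320\right) \left(-670\right) = \left(\left(- \frac{91}{3}\right) 11 + 320\right) \left(-670\right) = \left(- \frac{1001}{3} + 320\right) \left(-670\right) = \left(- \frac{41}{3}\right) \left(-670\right) = \frac{27470}{3} \approx 9156.7$)
$y^{2} = \left(\frac{27470}{3}\right)^{2} = \frac{754600900}{9}$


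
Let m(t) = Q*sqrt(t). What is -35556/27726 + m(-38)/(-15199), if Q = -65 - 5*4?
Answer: -5926/4621 + 85*I*sqrt(38)/15199 ≈ -1.2824 + 0.034474*I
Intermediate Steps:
Q = -85 (Q = -65 - 20 = -85)
m(t) = -85*sqrt(t)
-35556/27726 + m(-38)/(-15199) = -35556/27726 - 85*I*sqrt(38)/(-15199) = -35556*1/27726 - 85*I*sqrt(38)*(-1/15199) = -5926/4621 - 85*I*sqrt(38)*(-1/15199) = -5926/4621 + 85*I*sqrt(38)/15199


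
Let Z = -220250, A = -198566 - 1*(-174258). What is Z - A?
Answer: -195942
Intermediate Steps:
A = -24308 (A = -198566 + 174258 = -24308)
Z - A = -220250 - 1*(-24308) = -220250 + 24308 = -195942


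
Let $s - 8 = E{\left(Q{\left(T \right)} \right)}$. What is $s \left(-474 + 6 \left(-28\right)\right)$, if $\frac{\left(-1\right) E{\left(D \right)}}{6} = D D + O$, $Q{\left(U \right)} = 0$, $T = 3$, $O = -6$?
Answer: $-28248$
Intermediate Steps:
$E{\left(D \right)} = 36 - 6 D^{2}$ ($E{\left(D \right)} = - 6 \left(D D - 6\right) = - 6 \left(D^{2} - 6\right) = - 6 \left(-6 + D^{2}\right) = 36 - 6 D^{2}$)
$s = 44$ ($s = 8 + \left(36 - 6 \cdot 0^{2}\right) = 8 + \left(36 - 0\right) = 8 + \left(36 + 0\right) = 8 + 36 = 44$)
$s \left(-474 + 6 \left(-28\right)\right) = 44 \left(-474 + 6 \left(-28\right)\right) = 44 \left(-474 - 168\right) = 44 \left(-642\right) = -28248$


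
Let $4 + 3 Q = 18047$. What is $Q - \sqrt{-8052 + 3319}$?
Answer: $\frac{18043}{3} - i \sqrt{4733} \approx 6014.3 - 68.797 i$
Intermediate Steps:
$Q = \frac{18043}{3}$ ($Q = - \frac{4}{3} + \frac{1}{3} \cdot 18047 = - \frac{4}{3} + \frac{18047}{3} = \frac{18043}{3} \approx 6014.3$)
$Q - \sqrt{-8052 + 3319} = \frac{18043}{3} - \sqrt{-8052 + 3319} = \frac{18043}{3} - \sqrt{-4733} = \frac{18043}{3} - i \sqrt{4733}$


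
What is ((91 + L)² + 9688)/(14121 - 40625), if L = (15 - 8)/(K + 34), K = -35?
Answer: -2093/3313 ≈ -0.63175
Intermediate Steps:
L = -7 (L = (15 - 8)/(-35 + 34) = 7/(-1) = 7*(-1) = -7)
((91 + L)² + 9688)/(14121 - 40625) = ((91 - 7)² + 9688)/(14121 - 40625) = (84² + 9688)/(-26504) = (7056 + 9688)*(-1/26504) = 16744*(-1/26504) = -2093/3313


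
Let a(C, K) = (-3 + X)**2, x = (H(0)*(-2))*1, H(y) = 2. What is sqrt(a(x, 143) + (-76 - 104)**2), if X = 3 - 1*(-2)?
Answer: 2*sqrt(8101) ≈ 180.01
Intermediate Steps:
X = 5 (X = 3 + 2 = 5)
x = -4 (x = (2*(-2))*1 = -4*1 = -4)
a(C, K) = 4 (a(C, K) = (-3 + 5)**2 = 2**2 = 4)
sqrt(a(x, 143) + (-76 - 104)**2) = sqrt(4 + (-76 - 104)**2) = sqrt(4 + (-180)**2) = sqrt(4 + 32400) = sqrt(32404) = 2*sqrt(8101)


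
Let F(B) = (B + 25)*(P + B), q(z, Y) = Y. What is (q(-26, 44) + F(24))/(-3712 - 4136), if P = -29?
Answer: 67/2616 ≈ 0.025612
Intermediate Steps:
F(B) = (-29 + B)*(25 + B) (F(B) = (B + 25)*(-29 + B) = (25 + B)*(-29 + B) = (-29 + B)*(25 + B))
(q(-26, 44) + F(24))/(-3712 - 4136) = (44 + (-725 + 24² - 4*24))/(-3712 - 4136) = (44 + (-725 + 576 - 96))/(-7848) = (44 - 245)*(-1/7848) = -201*(-1/7848) = 67/2616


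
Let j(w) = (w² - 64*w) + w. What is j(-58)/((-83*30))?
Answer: -3509/1245 ≈ -2.8185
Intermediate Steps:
j(w) = w² - 63*w
j(-58)/((-83*30)) = (-58*(-63 - 58))/((-83*30)) = -58*(-121)/(-2490) = 7018*(-1/2490) = -3509/1245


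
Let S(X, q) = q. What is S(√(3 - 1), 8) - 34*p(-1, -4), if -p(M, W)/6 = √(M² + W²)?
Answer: 8 + 204*√17 ≈ 849.11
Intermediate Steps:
p(M, W) = -6*√(M² + W²)
S(√(3 - 1), 8) - 34*p(-1, -4) = 8 - (-204)*√((-1)² + (-4)²) = 8 - (-204)*√(1 + 16) = 8 - (-204)*√17 = 8 + 204*√17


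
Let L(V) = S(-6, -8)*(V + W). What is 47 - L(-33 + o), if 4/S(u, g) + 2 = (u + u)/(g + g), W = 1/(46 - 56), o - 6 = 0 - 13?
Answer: -2033/25 ≈ -81.320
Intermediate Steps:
o = -7 (o = 6 + (0 - 13) = 6 - 13 = -7)
W = -⅒ (W = 1/(-10) = -⅒ ≈ -0.10000)
S(u, g) = 4/(-2 + u/g) (S(u, g) = 4/(-2 + (u + u)/(g + g)) = 4/(-2 + (2*u)/((2*g))) = 4/(-2 + (2*u)*(1/(2*g))) = 4/(-2 + u/g))
L(V) = 8/25 - 16*V/5 (L(V) = (4*(-8)/(-6 - 2*(-8)))*(V - ⅒) = (4*(-8)/(-6 + 16))*(-⅒ + V) = (4*(-8)/10)*(-⅒ + V) = (4*(-8)*(⅒))*(-⅒ + V) = -16*(-⅒ + V)/5 = 8/25 - 16*V/5)
47 - L(-33 + o) = 47 - (8/25 - 16*(-33 - 7)/5) = 47 - (8/25 - 16/5*(-40)) = 47 - (8/25 + 128) = 47 - 1*3208/25 = 47 - 3208/25 = -2033/25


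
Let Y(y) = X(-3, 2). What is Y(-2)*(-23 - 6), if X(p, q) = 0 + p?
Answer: 87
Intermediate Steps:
X(p, q) = p
Y(y) = -3
Y(-2)*(-23 - 6) = -3*(-23 - 6) = -3*(-29) = 87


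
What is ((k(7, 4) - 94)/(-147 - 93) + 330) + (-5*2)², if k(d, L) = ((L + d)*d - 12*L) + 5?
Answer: 1721/4 ≈ 430.25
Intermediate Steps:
k(d, L) = 5 - 12*L + d*(L + d) (k(d, L) = (d*(L + d) - 12*L) + 5 = (-12*L + d*(L + d)) + 5 = 5 - 12*L + d*(L + d))
((k(7, 4) - 94)/(-147 - 93) + 330) + (-5*2)² = (((5 + 7² - 12*4 + 4*7) - 94)/(-147 - 93) + 330) + (-5*2)² = (((5 + 49 - 48 + 28) - 94)/(-240) + 330) + (-10)² = ((34 - 94)*(-1/240) + 330) + 100 = (-60*(-1/240) + 330) + 100 = (¼ + 330) + 100 = 1321/4 + 100 = 1721/4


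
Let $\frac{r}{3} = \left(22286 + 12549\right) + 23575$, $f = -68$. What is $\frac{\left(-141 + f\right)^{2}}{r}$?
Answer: $\frac{3971}{15930} \approx 0.24928$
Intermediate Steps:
$r = 175230$ ($r = 3 \left(\left(22286 + 12549\right) + 23575\right) = 3 \left(34835 + 23575\right) = 3 \cdot 58410 = 175230$)
$\frac{\left(-141 + f\right)^{2}}{r} = \frac{\left(-141 - 68\right)^{2}}{175230} = \left(-209\right)^{2} \cdot \frac{1}{175230} = 43681 \cdot \frac{1}{175230} = \frac{3971}{15930}$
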